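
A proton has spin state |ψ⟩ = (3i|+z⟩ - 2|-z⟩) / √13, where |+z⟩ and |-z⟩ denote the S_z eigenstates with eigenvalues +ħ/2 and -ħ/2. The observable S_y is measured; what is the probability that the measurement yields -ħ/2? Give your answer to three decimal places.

|-y⟩ = (|+z⟩ - i|-z⟩)/√2, so ⟨-y|ψ⟩ = (i) / (√2·√13).
P = |i|² / 26 = 1/26.

0.038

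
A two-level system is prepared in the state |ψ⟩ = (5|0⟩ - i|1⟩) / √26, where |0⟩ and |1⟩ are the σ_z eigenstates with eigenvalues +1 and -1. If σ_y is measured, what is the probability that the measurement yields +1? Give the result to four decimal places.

|+y⟩ = (|0⟩ + i|1⟩)/√2, so ⟨+y|ψ⟩ = (4) / (√2·√26).
P = |4|² / 52 = 16/52.

0.3077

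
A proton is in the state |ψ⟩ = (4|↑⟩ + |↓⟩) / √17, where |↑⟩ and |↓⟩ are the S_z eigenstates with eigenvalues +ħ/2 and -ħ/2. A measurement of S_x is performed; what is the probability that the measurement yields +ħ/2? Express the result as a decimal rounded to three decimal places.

|+x⟩ = (|↑⟩ + |↓⟩)/√2, so ⟨+x|ψ⟩ = (5) / (√2·√17).
P = |5|² / 34 = 25/34.

0.735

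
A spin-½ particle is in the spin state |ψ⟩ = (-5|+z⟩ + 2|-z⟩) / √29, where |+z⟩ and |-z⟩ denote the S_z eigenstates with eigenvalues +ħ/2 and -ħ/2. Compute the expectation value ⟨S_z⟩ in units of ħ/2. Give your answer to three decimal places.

0.724

⟨σ_z⟩ = |a|² - |b|² divided by |a|²+|b|², with a, b the |+z⟩, |-z⟩ amplitudes.
= (25 - 4)/29 = 21/29.
⟨S_z⟩ = (ħ/2)·⟨σ_z⟩.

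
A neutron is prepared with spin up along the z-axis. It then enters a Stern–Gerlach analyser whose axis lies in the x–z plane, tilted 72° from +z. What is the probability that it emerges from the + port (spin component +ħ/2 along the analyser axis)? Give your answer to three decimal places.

For spin-½, the probability of finding spin-up along an axis at angle θ to the initial spin direction is cos²(θ/2); spin-down is sin²(θ/2).
θ = 72°, so P = cos²(36°) ≈ 0.655.

0.655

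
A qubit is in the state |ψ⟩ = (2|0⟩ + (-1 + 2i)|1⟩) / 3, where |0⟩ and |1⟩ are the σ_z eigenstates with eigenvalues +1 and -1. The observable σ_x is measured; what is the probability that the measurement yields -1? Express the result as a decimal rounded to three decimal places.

|-x⟩ = (|0⟩ - |1⟩)/√2, so ⟨-x|ψ⟩ = (3 - 2i) / (√2·3).
P = |3 - 2i|² / 18 = 13/18.

0.722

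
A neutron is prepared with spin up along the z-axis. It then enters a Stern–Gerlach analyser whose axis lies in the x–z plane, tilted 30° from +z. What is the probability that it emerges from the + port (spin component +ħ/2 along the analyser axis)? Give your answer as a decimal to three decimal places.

For spin-½, the probability of finding spin-up along an axis at angle θ to the initial spin direction is cos²(θ/2); spin-down is sin²(θ/2).
θ = 30°, so P = cos²(15°) ≈ 0.933.

0.933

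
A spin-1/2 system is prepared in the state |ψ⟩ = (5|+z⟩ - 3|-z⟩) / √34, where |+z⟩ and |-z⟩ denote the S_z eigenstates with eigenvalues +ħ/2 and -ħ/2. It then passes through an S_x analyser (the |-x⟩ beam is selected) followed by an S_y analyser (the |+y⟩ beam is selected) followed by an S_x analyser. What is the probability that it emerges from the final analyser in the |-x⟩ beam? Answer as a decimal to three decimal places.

0.235

First analyser (S_x): P(|-x⟩) = |⟨-x|ψ⟩|² = 64/68.
After stage 1 the state is |-x⟩; P(|+y⟩) = |⟨+y|-x⟩|² = 1/2.
After stage 2 the state is |+y⟩; P(|-x⟩) = |⟨-x|+y⟩|² = 1/2.
Joint probability = 64/68 × 1/2 × 1/2 = 0.235.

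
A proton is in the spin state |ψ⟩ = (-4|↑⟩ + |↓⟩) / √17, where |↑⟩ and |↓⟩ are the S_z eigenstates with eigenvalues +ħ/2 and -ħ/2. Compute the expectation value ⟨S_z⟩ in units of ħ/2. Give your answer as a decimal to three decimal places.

0.882

⟨σ_z⟩ = |a|² - |b|² divided by |a|²+|b|², with a, b the |↑⟩, |↓⟩ amplitudes.
= (16 - 1)/17 = 15/17.
⟨S_z⟩ = (ħ/2)·⟨σ_z⟩.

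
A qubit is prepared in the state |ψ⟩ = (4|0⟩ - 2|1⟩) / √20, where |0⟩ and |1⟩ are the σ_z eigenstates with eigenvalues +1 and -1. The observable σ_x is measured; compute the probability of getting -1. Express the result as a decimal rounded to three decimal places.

|-x⟩ = (|0⟩ - |1⟩)/√2, so ⟨-x|ψ⟩ = (6) / (√2·√20).
P = |6|² / 40 = 36/40.

0.900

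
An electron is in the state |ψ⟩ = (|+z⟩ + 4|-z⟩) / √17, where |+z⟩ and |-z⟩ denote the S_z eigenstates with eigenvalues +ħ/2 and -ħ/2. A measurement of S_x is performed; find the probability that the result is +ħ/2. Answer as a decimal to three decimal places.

|+x⟩ = (|+z⟩ + |-z⟩)/√2, so ⟨+x|ψ⟩ = (5) / (√2·√17).
P = |5|² / 34 = 25/34.

0.735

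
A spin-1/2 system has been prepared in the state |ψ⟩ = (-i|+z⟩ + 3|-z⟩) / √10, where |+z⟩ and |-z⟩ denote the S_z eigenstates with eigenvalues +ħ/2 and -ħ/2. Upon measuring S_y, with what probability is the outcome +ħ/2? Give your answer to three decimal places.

0.800

|+y⟩ = (|+z⟩ + i|-z⟩)/√2, so ⟨+y|ψ⟩ = (-4i) / (√2·√10).
P = |-4i|² / 20 = 16/20.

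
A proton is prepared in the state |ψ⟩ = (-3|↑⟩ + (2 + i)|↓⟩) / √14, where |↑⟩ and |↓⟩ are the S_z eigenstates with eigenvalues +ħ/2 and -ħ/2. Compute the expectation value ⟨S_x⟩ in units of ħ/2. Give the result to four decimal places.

⟨σ_x⟩ = 2 Re(a* b)/(|a|²+|b|²) with a = -3, b = (2 + i).
a* b = (-6 - 3i), so ⟨σ_x⟩ = -12/14.
⟨S_x⟩ = (ħ/2)·⟨σ_x⟩.

-0.8571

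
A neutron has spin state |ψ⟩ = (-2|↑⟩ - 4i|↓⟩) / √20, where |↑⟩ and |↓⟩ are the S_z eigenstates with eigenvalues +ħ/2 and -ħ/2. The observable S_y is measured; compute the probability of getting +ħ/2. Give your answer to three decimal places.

|+y⟩ = (|↑⟩ + i|↓⟩)/√2, so ⟨+y|ψ⟩ = (-6) / (√2·√20).
P = |-6|² / 40 = 36/40.

0.900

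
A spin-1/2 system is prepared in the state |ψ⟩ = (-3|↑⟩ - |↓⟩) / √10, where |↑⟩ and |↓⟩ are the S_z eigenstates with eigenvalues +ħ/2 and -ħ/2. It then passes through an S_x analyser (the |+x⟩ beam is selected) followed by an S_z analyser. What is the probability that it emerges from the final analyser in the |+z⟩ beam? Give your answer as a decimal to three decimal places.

0.400

First analyser (S_x): P(|+x⟩) = |⟨+x|ψ⟩|² = 16/20.
After stage 1 the state is |+x⟩; P(|+z⟩) = |⟨+z|+x⟩|² = 1/2.
Joint probability = 16/20 × 1/2 = 0.400.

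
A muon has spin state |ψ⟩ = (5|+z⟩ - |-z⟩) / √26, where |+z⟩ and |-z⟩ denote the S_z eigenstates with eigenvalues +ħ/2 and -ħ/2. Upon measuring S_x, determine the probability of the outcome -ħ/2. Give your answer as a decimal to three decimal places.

0.692

|-x⟩ = (|+z⟩ - |-z⟩)/√2, so ⟨-x|ψ⟩ = (6) / (√2·√26).
P = |6|² / 52 = 36/52.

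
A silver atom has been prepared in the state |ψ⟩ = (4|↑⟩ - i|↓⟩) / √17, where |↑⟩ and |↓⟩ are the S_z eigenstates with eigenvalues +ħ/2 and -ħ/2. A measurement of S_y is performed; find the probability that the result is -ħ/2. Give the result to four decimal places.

|-y⟩ = (|↑⟩ - i|↓⟩)/√2, so ⟨-y|ψ⟩ = (5) / (√2·√17).
P = |5|² / 34 = 25/34.

0.7353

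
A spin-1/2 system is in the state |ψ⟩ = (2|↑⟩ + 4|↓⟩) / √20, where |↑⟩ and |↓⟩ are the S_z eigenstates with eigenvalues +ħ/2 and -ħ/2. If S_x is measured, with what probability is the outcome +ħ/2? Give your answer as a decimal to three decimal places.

|+x⟩ = (|↑⟩ + |↓⟩)/√2, so ⟨+x|ψ⟩ = (6) / (√2·√20).
P = |6|² / 40 = 36/40.

0.900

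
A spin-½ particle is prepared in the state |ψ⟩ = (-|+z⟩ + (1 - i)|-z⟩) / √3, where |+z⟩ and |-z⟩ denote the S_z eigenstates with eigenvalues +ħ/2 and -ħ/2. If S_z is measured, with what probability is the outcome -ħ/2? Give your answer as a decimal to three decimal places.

The -ħ/2 outcome corresponds to |-z⟩. Its amplitude in |ψ⟩ is (1 - i)/√3.
P = |1 - i|² / 3 = 2/3.

0.667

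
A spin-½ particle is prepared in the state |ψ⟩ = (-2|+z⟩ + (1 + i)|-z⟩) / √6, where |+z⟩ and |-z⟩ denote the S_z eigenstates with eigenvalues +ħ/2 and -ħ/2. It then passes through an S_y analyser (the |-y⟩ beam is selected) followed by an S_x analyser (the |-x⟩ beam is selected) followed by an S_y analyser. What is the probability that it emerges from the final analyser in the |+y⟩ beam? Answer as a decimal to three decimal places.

0.208

First analyser (S_y): P(|-y⟩) = |⟨-y|ψ⟩|² = 10/12.
After stage 1 the state is |-y⟩; P(|-x⟩) = |⟨-x|-y⟩|² = 1/2.
After stage 2 the state is |-x⟩; P(|+y⟩) = |⟨+y|-x⟩|² = 1/2.
Joint probability = 10/12 × 1/2 × 1/2 = 0.208.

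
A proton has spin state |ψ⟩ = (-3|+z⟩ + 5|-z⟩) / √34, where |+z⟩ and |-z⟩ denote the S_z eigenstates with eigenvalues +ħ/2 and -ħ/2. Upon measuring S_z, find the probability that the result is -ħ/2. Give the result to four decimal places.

0.7353

The -ħ/2 outcome corresponds to |-z⟩. Its amplitude in |ψ⟩ is 5/√34.
P = |5|² / 34 = 25/34.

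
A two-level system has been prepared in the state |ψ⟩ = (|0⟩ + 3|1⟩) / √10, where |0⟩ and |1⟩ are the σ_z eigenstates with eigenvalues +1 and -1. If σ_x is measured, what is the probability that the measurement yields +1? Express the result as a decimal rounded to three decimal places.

|+x⟩ = (|0⟩ + |1⟩)/√2, so ⟨+x|ψ⟩ = (4) / (√2·√10).
P = |4|² / 20 = 16/20.

0.800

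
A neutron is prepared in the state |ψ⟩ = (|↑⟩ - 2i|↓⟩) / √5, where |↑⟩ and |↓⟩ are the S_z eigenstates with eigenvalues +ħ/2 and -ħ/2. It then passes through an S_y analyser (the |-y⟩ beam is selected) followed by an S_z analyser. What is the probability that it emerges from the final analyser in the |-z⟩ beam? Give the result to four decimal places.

0.4500

First analyser (S_y): P(|-y⟩) = |⟨-y|ψ⟩|² = 9/10.
After stage 1 the state is |-y⟩; P(|-z⟩) = |⟨-z|-y⟩|² = 1/2.
Joint probability = 9/10 × 1/2 = 0.4500.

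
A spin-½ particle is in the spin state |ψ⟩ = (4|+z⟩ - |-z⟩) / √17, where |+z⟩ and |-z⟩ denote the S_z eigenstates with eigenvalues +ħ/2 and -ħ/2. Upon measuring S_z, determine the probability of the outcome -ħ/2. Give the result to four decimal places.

0.0588

The -ħ/2 outcome corresponds to |-z⟩. Its amplitude in |ψ⟩ is -1/√17.
P = |-1|² / 17 = 1/17.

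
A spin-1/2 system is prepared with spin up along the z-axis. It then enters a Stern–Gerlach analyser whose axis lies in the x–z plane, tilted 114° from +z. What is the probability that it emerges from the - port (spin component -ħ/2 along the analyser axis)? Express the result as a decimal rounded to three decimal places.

0.703

For spin-½, the probability of finding spin-up along an axis at angle θ to the initial spin direction is cos²(θ/2); spin-down is sin²(θ/2).
θ = 114°, so P = sin²(57°) ≈ 0.703.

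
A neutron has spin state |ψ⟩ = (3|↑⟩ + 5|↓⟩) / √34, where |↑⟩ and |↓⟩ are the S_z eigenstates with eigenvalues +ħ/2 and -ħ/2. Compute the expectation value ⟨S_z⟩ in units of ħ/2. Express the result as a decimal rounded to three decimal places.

⟨σ_z⟩ = |a|² - |b|² divided by |a|²+|b|², with a, b the |↑⟩, |↓⟩ amplitudes.
= (9 - 25)/34 = -16/34.
⟨S_z⟩ = (ħ/2)·⟨σ_z⟩.

-0.471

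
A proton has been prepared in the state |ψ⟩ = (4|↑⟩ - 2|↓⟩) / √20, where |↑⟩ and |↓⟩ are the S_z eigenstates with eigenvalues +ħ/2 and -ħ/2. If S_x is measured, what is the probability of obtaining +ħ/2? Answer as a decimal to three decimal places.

|+x⟩ = (|↑⟩ + |↓⟩)/√2, so ⟨+x|ψ⟩ = (2) / (√2·√20).
P = |2|² / 40 = 4/40.

0.100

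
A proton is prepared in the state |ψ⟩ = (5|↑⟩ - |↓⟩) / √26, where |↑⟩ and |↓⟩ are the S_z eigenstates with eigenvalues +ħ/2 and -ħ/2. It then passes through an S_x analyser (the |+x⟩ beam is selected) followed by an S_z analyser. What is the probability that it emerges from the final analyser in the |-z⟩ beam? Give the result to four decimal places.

0.1538

First analyser (S_x): P(|+x⟩) = |⟨+x|ψ⟩|² = 16/52.
After stage 1 the state is |+x⟩; P(|-z⟩) = |⟨-z|+x⟩|² = 1/2.
Joint probability = 16/52 × 1/2 = 0.1538.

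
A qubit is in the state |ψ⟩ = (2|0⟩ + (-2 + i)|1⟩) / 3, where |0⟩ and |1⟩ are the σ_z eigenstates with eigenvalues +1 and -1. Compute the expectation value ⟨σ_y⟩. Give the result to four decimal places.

⟨σ_y⟩ = 2 Im(a* b)/(|a|²+|b|²) with a = 2, b = (-2 + i).
a* b = (-4 + 2i), so ⟨σ_y⟩ = 4/9.

0.4444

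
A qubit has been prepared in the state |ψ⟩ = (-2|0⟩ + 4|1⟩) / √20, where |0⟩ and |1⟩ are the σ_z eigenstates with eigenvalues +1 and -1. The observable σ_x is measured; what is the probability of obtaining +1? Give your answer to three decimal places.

|+x⟩ = (|0⟩ + |1⟩)/√2, so ⟨+x|ψ⟩ = (2) / (√2·√20).
P = |2|² / 40 = 4/40.

0.100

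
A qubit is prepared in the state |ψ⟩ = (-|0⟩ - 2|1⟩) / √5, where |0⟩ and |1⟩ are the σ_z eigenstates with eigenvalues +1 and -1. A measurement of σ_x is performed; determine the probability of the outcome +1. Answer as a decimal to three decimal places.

|+x⟩ = (|0⟩ + |1⟩)/√2, so ⟨+x|ψ⟩ = (-3) / (√2·√5).
P = |-3|² / 10 = 9/10.

0.900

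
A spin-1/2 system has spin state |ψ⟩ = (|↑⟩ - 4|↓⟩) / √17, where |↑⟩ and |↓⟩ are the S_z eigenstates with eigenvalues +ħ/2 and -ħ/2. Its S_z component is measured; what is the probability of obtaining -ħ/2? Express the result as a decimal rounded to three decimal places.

The -ħ/2 outcome corresponds to |↓⟩. Its amplitude in |ψ⟩ is -4/√17.
P = |-4|² / 17 = 16/17.

0.941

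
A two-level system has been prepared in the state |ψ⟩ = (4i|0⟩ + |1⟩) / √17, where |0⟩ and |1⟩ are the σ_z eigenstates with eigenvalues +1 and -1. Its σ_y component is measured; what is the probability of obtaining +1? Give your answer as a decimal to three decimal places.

|+y⟩ = (|0⟩ + i|1⟩)/√2, so ⟨+y|ψ⟩ = (3i) / (√2·√17).
P = |3i|² / 34 = 9/34.

0.265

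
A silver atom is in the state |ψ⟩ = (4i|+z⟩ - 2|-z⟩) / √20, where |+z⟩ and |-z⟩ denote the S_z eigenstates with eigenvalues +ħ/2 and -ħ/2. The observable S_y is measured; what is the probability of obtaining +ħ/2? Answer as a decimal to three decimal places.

0.900

|+y⟩ = (|+z⟩ + i|-z⟩)/√2, so ⟨+y|ψ⟩ = (6i) / (√2·√20).
P = |6i|² / 40 = 36/40.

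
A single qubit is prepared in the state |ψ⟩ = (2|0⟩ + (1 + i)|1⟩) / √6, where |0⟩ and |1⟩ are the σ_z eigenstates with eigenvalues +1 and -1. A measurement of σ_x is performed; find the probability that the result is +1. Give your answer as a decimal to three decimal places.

|+x⟩ = (|0⟩ + |1⟩)/√2, so ⟨+x|ψ⟩ = (3 + i) / (√2·√6).
P = |3 + i|² / 12 = 10/12.

0.833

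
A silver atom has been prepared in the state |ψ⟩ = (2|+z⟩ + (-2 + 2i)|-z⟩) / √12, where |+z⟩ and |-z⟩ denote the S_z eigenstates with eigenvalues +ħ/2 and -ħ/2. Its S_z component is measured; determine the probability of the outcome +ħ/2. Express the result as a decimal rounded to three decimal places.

0.333

The +ħ/2 outcome corresponds to |+z⟩. Its amplitude in |ψ⟩ is 2/√12.
P = |2|² / 12 = 4/12.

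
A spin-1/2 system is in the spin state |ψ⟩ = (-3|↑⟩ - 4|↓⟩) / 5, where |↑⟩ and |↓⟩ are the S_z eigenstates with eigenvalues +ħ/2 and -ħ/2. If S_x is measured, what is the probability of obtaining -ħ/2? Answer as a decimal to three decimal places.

|-x⟩ = (|↑⟩ - |↓⟩)/√2, so ⟨-x|ψ⟩ = (1) / (√2·5).
P = |1|² / 50 = 1/50.

0.020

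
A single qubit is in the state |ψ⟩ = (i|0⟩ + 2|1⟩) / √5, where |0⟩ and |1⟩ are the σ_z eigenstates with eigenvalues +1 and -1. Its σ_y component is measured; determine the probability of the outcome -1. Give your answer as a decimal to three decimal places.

0.900

|-y⟩ = (|0⟩ - i|1⟩)/√2, so ⟨-y|ψ⟩ = (3i) / (√2·√5).
P = |3i|² / 10 = 9/10.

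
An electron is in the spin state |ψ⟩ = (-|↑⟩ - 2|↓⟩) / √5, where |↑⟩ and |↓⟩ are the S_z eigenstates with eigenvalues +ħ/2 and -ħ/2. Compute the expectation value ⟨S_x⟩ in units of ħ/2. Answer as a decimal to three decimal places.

0.800

⟨σ_x⟩ = 2 Re(a* b)/(|a|²+|b|²) with a = -1, b = -2.
a* b = 2, so ⟨σ_x⟩ = 4/5.
⟨S_x⟩ = (ħ/2)·⟨σ_x⟩.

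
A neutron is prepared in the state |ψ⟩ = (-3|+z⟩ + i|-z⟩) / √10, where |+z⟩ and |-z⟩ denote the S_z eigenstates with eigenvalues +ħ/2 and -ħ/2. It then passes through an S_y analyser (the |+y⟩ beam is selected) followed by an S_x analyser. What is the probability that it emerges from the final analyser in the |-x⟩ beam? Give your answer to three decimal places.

0.100

First analyser (S_y): P(|+y⟩) = |⟨+y|ψ⟩|² = 4/20.
After stage 1 the state is |+y⟩; P(|-x⟩) = |⟨-x|+y⟩|² = 1/2.
Joint probability = 4/20 × 1/2 = 0.100.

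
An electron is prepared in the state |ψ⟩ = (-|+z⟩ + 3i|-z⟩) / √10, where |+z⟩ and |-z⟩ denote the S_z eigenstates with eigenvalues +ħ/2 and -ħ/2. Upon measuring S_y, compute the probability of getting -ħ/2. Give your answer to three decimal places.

|-y⟩ = (|+z⟩ - i|-z⟩)/√2, so ⟨-y|ψ⟩ = (-4) / (√2·√10).
P = |-4|² / 20 = 16/20.

0.800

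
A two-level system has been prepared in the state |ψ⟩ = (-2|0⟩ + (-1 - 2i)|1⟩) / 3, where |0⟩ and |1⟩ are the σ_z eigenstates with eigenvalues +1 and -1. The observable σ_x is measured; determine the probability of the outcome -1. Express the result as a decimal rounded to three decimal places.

0.278

|-x⟩ = (|0⟩ - |1⟩)/√2, so ⟨-x|ψ⟩ = (-1 + 2i) / (√2·3).
P = |-1 + 2i|² / 18 = 5/18.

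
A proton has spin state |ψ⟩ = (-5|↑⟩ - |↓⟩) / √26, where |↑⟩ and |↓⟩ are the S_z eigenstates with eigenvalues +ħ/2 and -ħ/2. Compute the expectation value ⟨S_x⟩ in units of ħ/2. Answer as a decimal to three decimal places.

⟨σ_x⟩ = 2 Re(a* b)/(|a|²+|b|²) with a = -5, b = -1.
a* b = 5, so ⟨σ_x⟩ = 10/26.
⟨S_x⟩ = (ħ/2)·⟨σ_x⟩.

0.385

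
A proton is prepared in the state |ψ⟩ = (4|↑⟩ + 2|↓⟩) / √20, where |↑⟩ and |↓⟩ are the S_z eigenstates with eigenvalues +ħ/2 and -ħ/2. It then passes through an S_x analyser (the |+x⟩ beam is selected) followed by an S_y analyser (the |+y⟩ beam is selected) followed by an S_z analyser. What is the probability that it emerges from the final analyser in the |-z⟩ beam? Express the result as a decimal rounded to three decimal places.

First analyser (S_x): P(|+x⟩) = |⟨+x|ψ⟩|² = 36/40.
After stage 1 the state is |+x⟩; P(|+y⟩) = |⟨+y|+x⟩|² = 1/2.
After stage 2 the state is |+y⟩; P(|-z⟩) = |⟨-z|+y⟩|² = 1/2.
Joint probability = 36/40 × 1/2 × 1/2 = 0.225.

0.225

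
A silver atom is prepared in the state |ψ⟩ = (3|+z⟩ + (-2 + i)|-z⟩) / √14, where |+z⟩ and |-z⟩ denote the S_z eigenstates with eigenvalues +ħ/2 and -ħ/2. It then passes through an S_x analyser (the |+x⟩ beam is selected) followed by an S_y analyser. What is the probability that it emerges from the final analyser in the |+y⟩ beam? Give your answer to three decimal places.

0.036

First analyser (S_x): P(|+x⟩) = |⟨+x|ψ⟩|² = 2/28.
After stage 1 the state is |+x⟩; P(|+y⟩) = |⟨+y|+x⟩|² = 1/2.
Joint probability = 2/28 × 1/2 = 0.036.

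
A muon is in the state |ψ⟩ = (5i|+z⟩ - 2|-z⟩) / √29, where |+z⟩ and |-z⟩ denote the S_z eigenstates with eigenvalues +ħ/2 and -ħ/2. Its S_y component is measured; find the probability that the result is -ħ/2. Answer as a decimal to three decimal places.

|-y⟩ = (|+z⟩ - i|-z⟩)/√2, so ⟨-y|ψ⟩ = (3i) / (√2·√29).
P = |3i|² / 58 = 9/58.

0.155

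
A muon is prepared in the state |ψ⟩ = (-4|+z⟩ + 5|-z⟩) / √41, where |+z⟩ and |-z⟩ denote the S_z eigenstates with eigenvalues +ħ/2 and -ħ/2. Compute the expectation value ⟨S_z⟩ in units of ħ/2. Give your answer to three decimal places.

⟨σ_z⟩ = |a|² - |b|² divided by |a|²+|b|², with a, b the |+z⟩, |-z⟩ amplitudes.
= (16 - 25)/41 = -9/41.
⟨S_z⟩ = (ħ/2)·⟨σ_z⟩.

-0.220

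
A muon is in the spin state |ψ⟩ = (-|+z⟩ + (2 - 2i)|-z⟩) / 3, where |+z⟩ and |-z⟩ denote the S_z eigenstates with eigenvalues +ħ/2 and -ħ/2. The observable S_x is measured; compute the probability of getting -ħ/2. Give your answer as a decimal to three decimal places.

0.722

|-x⟩ = (|+z⟩ - |-z⟩)/√2, so ⟨-x|ψ⟩ = (-3 + 2i) / (√2·3).
P = |-3 + 2i|² / 18 = 13/18.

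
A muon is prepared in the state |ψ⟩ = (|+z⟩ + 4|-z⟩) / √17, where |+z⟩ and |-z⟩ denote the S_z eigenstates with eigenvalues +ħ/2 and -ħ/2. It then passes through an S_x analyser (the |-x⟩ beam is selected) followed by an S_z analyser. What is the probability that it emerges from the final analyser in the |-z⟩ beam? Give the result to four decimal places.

First analyser (S_x): P(|-x⟩) = |⟨-x|ψ⟩|² = 9/34.
After stage 1 the state is |-x⟩; P(|-z⟩) = |⟨-z|-x⟩|² = 1/2.
Joint probability = 9/34 × 1/2 = 0.1324.

0.1324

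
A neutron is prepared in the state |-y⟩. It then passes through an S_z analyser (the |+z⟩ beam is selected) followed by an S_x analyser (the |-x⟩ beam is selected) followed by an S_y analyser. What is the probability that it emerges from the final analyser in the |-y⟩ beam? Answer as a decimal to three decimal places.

0.125

First analyser (S_z): from |-y⟩, P(|+z⟩) = 1/2.
After stage 1 the state is |+z⟩; P(|-x⟩) = |⟨-x|+z⟩|² = 1/2.
After stage 2 the state is |-x⟩; P(|-y⟩) = |⟨-y|-x⟩|² = 1/2.
Joint probability = 1/2 × 1/2 × 1/2 = 0.125.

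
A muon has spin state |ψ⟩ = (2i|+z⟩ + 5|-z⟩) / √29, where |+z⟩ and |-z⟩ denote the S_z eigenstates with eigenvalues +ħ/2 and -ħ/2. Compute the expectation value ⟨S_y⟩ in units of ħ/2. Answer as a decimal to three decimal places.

-0.690

⟨σ_y⟩ = 2 Im(a* b)/(|a|²+|b|²) with a = 2i, b = 5.
a* b = -10i, so ⟨σ_y⟩ = -20/29.
⟨S_y⟩ = (ħ/2)·⟨σ_y⟩.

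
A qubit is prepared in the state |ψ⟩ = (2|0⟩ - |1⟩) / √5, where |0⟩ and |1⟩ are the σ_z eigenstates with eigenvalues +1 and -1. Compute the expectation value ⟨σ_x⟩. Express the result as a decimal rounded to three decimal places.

-0.800

⟨σ_x⟩ = 2 Re(a* b)/(|a|²+|b|²) with a = 2, b = -1.
a* b = -2, so ⟨σ_x⟩ = -4/5.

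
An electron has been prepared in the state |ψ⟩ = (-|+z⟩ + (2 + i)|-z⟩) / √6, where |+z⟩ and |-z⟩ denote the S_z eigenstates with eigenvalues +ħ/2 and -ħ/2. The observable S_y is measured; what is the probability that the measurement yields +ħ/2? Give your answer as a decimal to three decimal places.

0.333

|+y⟩ = (|+z⟩ + i|-z⟩)/√2, so ⟨+y|ψ⟩ = (-2i) / (√2·√6).
P = |-2i|² / 12 = 4/12.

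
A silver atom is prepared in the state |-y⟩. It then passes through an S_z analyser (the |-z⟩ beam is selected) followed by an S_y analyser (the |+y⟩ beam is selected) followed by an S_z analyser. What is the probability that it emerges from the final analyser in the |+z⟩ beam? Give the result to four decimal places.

First analyser (S_z): from |-y⟩, P(|-z⟩) = 1/2.
After stage 1 the state is |-z⟩; P(|+y⟩) = |⟨+y|-z⟩|² = 1/2.
After stage 2 the state is |+y⟩; P(|+z⟩) = |⟨+z|+y⟩|² = 1/2.
Joint probability = 1/2 × 1/2 × 1/2 = 0.1250.

0.1250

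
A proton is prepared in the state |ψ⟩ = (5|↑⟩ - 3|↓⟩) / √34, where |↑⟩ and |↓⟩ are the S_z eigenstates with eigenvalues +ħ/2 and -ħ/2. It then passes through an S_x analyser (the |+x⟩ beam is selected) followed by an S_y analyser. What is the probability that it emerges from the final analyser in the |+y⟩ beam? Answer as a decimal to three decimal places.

0.029

First analyser (S_x): P(|+x⟩) = |⟨+x|ψ⟩|² = 4/68.
After stage 1 the state is |+x⟩; P(|+y⟩) = |⟨+y|+x⟩|² = 1/2.
Joint probability = 4/68 × 1/2 = 0.029.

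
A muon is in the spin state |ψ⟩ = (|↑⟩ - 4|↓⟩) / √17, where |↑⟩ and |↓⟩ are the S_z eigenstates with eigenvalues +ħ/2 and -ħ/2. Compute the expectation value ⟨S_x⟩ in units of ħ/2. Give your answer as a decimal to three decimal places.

⟨σ_x⟩ = 2 Re(a* b)/(|a|²+|b|²) with a = 1, b = -4.
a* b = -4, so ⟨σ_x⟩ = -8/17.
⟨S_x⟩ = (ħ/2)·⟨σ_x⟩.

-0.471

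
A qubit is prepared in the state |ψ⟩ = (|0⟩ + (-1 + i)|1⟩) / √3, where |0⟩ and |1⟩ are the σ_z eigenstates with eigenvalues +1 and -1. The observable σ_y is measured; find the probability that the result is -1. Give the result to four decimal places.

|-y⟩ = (|0⟩ - i|1⟩)/√2, so ⟨-y|ψ⟩ = (-i) / (√2·√3).
P = |-i|² / 6 = 1/6.

0.1667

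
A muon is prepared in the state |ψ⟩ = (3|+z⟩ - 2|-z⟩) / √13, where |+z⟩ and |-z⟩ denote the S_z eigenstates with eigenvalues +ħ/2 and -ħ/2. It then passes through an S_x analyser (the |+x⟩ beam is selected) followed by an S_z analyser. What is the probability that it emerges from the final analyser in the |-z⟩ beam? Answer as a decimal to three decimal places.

0.019

First analyser (S_x): P(|+x⟩) = |⟨+x|ψ⟩|² = 1/26.
After stage 1 the state is |+x⟩; P(|-z⟩) = |⟨-z|+x⟩|² = 1/2.
Joint probability = 1/26 × 1/2 = 0.019.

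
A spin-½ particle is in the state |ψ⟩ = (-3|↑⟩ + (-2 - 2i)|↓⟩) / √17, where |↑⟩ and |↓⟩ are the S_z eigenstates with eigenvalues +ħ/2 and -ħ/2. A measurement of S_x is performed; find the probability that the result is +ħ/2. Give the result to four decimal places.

|+x⟩ = (|↑⟩ + |↓⟩)/√2, so ⟨+x|ψ⟩ = (-5 - 2i) / (√2·√17).
P = |-5 - 2i|² / 34 = 29/34.

0.8529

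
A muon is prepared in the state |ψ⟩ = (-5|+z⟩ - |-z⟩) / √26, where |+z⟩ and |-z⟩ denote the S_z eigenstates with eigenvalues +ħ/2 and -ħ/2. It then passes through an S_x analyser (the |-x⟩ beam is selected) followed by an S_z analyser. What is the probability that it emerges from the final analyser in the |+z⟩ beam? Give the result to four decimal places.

First analyser (S_x): P(|-x⟩) = |⟨-x|ψ⟩|² = 16/52.
After stage 1 the state is |-x⟩; P(|+z⟩) = |⟨+z|-x⟩|² = 1/2.
Joint probability = 16/52 × 1/2 = 0.1538.

0.1538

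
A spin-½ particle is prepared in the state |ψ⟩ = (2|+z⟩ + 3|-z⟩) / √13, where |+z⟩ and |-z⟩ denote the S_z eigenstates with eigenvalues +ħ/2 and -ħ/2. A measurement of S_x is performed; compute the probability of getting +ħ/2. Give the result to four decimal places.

0.9615

|+x⟩ = (|+z⟩ + |-z⟩)/√2, so ⟨+x|ψ⟩ = (5) / (√2·√13).
P = |5|² / 26 = 25/26.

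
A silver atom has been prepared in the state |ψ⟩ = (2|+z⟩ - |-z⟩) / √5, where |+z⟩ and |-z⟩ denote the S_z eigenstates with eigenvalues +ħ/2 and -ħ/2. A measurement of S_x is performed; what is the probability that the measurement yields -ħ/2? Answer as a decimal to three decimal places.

|-x⟩ = (|+z⟩ - |-z⟩)/√2, so ⟨-x|ψ⟩ = (3) / (√2·√5).
P = |3|² / 10 = 9/10.

0.900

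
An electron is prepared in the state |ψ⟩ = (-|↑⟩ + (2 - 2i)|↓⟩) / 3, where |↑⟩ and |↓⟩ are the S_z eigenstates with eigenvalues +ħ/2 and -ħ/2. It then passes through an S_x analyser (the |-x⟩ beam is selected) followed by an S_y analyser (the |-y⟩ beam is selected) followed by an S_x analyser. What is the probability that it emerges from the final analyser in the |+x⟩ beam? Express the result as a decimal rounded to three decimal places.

First analyser (S_x): P(|-x⟩) = |⟨-x|ψ⟩|² = 13/18.
After stage 1 the state is |-x⟩; P(|-y⟩) = |⟨-y|-x⟩|² = 1/2.
After stage 2 the state is |-y⟩; P(|+x⟩) = |⟨+x|-y⟩|² = 1/2.
Joint probability = 13/18 × 1/2 × 1/2 = 0.181.

0.181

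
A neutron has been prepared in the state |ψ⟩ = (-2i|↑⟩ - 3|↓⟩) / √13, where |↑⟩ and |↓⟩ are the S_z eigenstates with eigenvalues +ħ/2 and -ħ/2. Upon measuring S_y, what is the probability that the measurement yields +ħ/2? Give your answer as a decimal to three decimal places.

0.038

|+y⟩ = (|↑⟩ + i|↓⟩)/√2, so ⟨+y|ψ⟩ = (i) / (√2·√13).
P = |i|² / 26 = 1/26.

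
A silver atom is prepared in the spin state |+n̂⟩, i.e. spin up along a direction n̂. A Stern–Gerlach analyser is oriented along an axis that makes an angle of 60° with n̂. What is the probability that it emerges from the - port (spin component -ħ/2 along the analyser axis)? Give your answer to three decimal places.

0.250

For spin-½, the probability of finding spin-up along an axis at angle θ to the initial spin direction is cos²(θ/2); spin-down is sin²(θ/2).
θ = 60°, so P = sin²(30°) ≈ 0.250.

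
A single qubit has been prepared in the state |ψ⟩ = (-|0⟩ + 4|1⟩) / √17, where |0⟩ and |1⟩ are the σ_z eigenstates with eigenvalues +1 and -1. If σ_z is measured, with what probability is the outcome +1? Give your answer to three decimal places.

0.059

The +1 outcome corresponds to |0⟩. Its amplitude in |ψ⟩ is -1/√17.
P = |-1|² / 17 = 1/17.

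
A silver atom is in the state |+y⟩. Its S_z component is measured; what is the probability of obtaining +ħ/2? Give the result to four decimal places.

In the S_z basis, |+y⟩ = (|↑⟩ + i|↓⟩)/√2 and |+z⟩ = |↑⟩.
|⟨+z|+y⟩|² = 1/2.

0.5000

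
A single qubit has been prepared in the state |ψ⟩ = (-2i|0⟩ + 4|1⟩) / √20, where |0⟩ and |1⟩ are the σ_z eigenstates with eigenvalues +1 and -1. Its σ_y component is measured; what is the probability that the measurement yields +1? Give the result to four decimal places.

0.9000

|+y⟩ = (|0⟩ + i|1⟩)/√2, so ⟨+y|ψ⟩ = (-6i) / (√2·√20).
P = |-6i|² / 40 = 36/40.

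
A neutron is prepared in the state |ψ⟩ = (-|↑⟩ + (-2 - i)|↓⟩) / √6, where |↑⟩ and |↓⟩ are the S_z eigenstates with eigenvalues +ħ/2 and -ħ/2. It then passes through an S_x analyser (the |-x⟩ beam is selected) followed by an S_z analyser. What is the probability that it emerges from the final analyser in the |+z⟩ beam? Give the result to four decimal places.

0.0833

First analyser (S_x): P(|-x⟩) = |⟨-x|ψ⟩|² = 2/12.
After stage 1 the state is |-x⟩; P(|+z⟩) = |⟨+z|-x⟩|² = 1/2.
Joint probability = 2/12 × 1/2 = 0.0833.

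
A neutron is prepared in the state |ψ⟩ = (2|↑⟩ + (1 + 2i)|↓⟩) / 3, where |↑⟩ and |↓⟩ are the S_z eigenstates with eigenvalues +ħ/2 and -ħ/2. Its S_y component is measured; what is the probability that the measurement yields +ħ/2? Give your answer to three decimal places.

0.944

|+y⟩ = (|↑⟩ + i|↓⟩)/√2, so ⟨+y|ψ⟩ = (4 - i) / (√2·3).
P = |4 - i|² / 18 = 17/18.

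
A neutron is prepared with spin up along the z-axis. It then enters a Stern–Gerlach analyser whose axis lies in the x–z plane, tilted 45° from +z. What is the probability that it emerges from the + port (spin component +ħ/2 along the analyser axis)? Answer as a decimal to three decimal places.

0.854

For spin-½, the probability of finding spin-up along an axis at angle θ to the initial spin direction is cos²(θ/2); spin-down is sin²(θ/2).
θ = 45°, so P = cos²(22.5°) ≈ 0.854.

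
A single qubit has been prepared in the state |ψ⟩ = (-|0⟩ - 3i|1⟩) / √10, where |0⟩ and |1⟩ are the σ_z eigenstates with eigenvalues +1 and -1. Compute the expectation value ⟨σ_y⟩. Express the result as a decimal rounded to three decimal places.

0.600

⟨σ_y⟩ = 2 Im(a* b)/(|a|²+|b|²) with a = -1, b = -3i.
a* b = 3i, so ⟨σ_y⟩ = 6/10.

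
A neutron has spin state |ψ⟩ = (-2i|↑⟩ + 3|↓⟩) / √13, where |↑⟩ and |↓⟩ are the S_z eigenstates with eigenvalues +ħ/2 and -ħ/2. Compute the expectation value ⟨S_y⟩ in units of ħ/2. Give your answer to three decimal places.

⟨σ_y⟩ = 2 Im(a* b)/(|a|²+|b|²) with a = -2i, b = 3.
a* b = 6i, so ⟨σ_y⟩ = 12/13.
⟨S_y⟩ = (ħ/2)·⟨σ_y⟩.

0.923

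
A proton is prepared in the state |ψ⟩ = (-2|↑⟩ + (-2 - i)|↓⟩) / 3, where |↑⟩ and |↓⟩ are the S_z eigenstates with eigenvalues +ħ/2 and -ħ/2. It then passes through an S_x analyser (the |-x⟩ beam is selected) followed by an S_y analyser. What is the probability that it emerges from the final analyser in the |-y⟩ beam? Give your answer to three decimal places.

0.028

First analyser (S_x): P(|-x⟩) = |⟨-x|ψ⟩|² = 1/18.
After stage 1 the state is |-x⟩; P(|-y⟩) = |⟨-y|-x⟩|² = 1/2.
Joint probability = 1/18 × 1/2 = 0.028.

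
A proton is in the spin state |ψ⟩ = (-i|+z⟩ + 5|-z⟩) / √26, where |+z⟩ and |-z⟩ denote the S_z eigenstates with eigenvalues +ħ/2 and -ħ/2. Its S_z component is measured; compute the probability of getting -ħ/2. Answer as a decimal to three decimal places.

The -ħ/2 outcome corresponds to |-z⟩. Its amplitude in |ψ⟩ is 5/√26.
P = |5|² / 26 = 25/26.

0.962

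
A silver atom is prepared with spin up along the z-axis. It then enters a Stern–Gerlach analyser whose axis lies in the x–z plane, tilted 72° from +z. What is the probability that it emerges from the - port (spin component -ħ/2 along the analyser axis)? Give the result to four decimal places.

For spin-½, the probability of finding spin-up along an axis at angle θ to the initial spin direction is cos²(θ/2); spin-down is sin²(θ/2).
θ = 72°, so P = sin²(36°) ≈ 0.3455.

0.3455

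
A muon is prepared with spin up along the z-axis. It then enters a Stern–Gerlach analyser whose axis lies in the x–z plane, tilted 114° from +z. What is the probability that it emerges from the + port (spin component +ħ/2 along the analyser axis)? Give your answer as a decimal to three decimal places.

0.297

For spin-½, the probability of finding spin-up along an axis at angle θ to the initial spin direction is cos²(θ/2); spin-down is sin²(θ/2).
θ = 114°, so P = cos²(57°) ≈ 0.297.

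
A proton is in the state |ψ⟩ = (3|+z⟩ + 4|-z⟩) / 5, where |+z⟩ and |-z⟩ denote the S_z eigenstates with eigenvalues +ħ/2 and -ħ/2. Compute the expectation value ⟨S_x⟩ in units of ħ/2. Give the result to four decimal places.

0.9600

⟨σ_x⟩ = 2 Re(a* b)/(|a|²+|b|²) with a = 3, b = 4.
a* b = 12, so ⟨σ_x⟩ = 24/25.
⟨S_x⟩ = (ħ/2)·⟨σ_x⟩.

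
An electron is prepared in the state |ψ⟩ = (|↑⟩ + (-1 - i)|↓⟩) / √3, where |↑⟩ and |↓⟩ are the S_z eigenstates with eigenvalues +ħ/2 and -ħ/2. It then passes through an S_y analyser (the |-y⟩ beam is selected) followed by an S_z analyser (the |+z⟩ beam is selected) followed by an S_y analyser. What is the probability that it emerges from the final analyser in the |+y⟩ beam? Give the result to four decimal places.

0.2083

First analyser (S_y): P(|-y⟩) = |⟨-y|ψ⟩|² = 5/6.
After stage 1 the state is |-y⟩; P(|+z⟩) = |⟨+z|-y⟩|² = 1/2.
After stage 2 the state is |+z⟩; P(|+y⟩) = |⟨+y|+z⟩|² = 1/2.
Joint probability = 5/6 × 1/2 × 1/2 = 0.2083.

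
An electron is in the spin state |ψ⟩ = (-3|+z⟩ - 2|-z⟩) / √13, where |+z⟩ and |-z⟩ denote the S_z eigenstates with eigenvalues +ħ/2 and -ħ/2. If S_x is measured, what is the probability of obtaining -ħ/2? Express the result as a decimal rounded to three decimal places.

|-x⟩ = (|+z⟩ - |-z⟩)/√2, so ⟨-x|ψ⟩ = (-1) / (√2·√13).
P = |-1|² / 26 = 1/26.

0.038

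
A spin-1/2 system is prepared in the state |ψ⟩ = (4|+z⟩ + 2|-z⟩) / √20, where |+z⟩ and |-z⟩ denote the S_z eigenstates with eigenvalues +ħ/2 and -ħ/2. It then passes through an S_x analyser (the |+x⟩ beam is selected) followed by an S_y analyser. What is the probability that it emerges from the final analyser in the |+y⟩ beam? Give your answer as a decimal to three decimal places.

First analyser (S_x): P(|+x⟩) = |⟨+x|ψ⟩|² = 36/40.
After stage 1 the state is |+x⟩; P(|+y⟩) = |⟨+y|+x⟩|² = 1/2.
Joint probability = 36/40 × 1/2 = 0.450.

0.450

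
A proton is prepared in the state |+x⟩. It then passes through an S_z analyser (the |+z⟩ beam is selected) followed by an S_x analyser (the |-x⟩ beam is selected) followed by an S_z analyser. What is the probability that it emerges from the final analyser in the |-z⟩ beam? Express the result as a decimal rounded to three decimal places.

0.125

First analyser (S_z): from |+x⟩, P(|+z⟩) = 1/2.
After stage 1 the state is |+z⟩; P(|-x⟩) = |⟨-x|+z⟩|² = 1/2.
After stage 2 the state is |-x⟩; P(|-z⟩) = |⟨-z|-x⟩|² = 1/2.
Joint probability = 1/2 × 1/2 × 1/2 = 0.125.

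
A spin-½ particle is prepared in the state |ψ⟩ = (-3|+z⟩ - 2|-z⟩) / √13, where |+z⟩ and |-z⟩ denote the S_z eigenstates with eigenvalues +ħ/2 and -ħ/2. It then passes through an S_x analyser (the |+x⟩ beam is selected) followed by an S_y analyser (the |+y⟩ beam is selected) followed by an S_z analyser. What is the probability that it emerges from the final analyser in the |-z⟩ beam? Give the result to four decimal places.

First analyser (S_x): P(|+x⟩) = |⟨+x|ψ⟩|² = 25/26.
After stage 1 the state is |+x⟩; P(|+y⟩) = |⟨+y|+x⟩|² = 1/2.
After stage 2 the state is |+y⟩; P(|-z⟩) = |⟨-z|+y⟩|² = 1/2.
Joint probability = 25/26 × 1/2 × 1/2 = 0.2404.

0.2404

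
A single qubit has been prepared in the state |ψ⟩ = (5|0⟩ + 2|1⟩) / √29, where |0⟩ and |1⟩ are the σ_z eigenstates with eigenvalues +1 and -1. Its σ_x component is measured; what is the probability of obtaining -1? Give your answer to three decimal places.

0.155

|-x⟩ = (|0⟩ - |1⟩)/√2, so ⟨-x|ψ⟩ = (3) / (√2·√29).
P = |3|² / 58 = 9/58.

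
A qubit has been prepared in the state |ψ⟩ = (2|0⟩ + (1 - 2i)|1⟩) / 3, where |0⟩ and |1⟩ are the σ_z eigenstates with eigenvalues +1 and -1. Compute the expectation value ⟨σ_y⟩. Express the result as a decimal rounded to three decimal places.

⟨σ_y⟩ = 2 Im(a* b)/(|a|²+|b|²) with a = 2, b = (1 - 2i).
a* b = (2 - 4i), so ⟨σ_y⟩ = -8/9.

-0.889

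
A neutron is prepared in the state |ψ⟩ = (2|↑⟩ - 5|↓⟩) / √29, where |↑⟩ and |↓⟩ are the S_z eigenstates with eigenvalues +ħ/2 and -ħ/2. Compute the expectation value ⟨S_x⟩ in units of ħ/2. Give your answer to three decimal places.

-0.690

⟨σ_x⟩ = 2 Re(a* b)/(|a|²+|b|²) with a = 2, b = -5.
a* b = -10, so ⟨σ_x⟩ = -20/29.
⟨S_x⟩ = (ħ/2)·⟨σ_x⟩.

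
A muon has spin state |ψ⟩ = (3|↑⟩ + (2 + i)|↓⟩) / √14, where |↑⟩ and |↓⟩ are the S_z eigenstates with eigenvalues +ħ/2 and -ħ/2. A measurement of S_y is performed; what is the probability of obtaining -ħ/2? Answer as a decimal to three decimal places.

|-y⟩ = (|↑⟩ - i|↓⟩)/√2, so ⟨-y|ψ⟩ = (2 + 2i) / (√2·√14).
P = |2 + 2i|² / 28 = 8/28.

0.286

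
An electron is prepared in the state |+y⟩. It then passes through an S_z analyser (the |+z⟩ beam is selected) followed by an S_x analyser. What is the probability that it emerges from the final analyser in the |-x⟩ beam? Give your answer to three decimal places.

0.250

First analyser (S_z): from |+y⟩, P(|+z⟩) = 1/2.
After stage 1 the state is |+z⟩; P(|-x⟩) = |⟨-x|+z⟩|² = 1/2.
Joint probability = 1/2 × 1/2 = 0.250.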